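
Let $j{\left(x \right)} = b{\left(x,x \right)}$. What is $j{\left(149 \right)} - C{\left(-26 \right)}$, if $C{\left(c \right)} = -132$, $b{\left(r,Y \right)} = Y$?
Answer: $281$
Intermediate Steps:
$j{\left(x \right)} = x$
$j{\left(149 \right)} - C{\left(-26 \right)} = 149 - -132 = 149 + 132 = 281$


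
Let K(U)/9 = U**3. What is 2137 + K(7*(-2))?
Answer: -22559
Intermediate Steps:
K(U) = 9*U**3
2137 + K(7*(-2)) = 2137 + 9*(7*(-2))**3 = 2137 + 9*(-14)**3 = 2137 + 9*(-2744) = 2137 - 24696 = -22559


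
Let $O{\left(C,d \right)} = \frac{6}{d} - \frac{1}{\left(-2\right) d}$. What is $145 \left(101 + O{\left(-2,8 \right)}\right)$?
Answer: $\frac{236205}{16} \approx 14763.0$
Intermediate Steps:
$O{\left(C,d \right)} = \frac{13}{2 d}$ ($O{\left(C,d \right)} = \frac{6}{d} - - \frac{1}{2 d} = \frac{6}{d} + \frac{1}{2 d} = \frac{13}{2 d}$)
$145 \left(101 + O{\left(-2,8 \right)}\right) = 145 \left(101 + \frac{13}{2 \cdot 8}\right) = 145 \left(101 + \frac{13}{2} \cdot \frac{1}{8}\right) = 145 \left(101 + \frac{13}{16}\right) = 145 \cdot \frac{1629}{16} = \frac{236205}{16}$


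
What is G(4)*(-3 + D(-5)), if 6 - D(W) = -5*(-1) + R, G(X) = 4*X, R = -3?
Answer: 16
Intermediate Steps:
D(W) = 4 (D(W) = 6 - (-5*(-1) - 3) = 6 - (5 - 3) = 6 - 1*2 = 6 - 2 = 4)
G(4)*(-3 + D(-5)) = (4*4)*(-3 + 4) = 16*1 = 16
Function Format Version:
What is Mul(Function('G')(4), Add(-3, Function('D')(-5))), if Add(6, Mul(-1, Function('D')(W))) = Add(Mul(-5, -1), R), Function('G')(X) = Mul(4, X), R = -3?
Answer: 16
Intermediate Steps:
Function('D')(W) = 4 (Function('D')(W) = Add(6, Mul(-1, Add(Mul(-5, -1), -3))) = Add(6, Mul(-1, Add(5, -3))) = Add(6, Mul(-1, 2)) = Add(6, -2) = 4)
Mul(Function('G')(4), Add(-3, Function('D')(-5))) = Mul(Mul(4, 4), Add(-3, 4)) = Mul(16, 1) = 16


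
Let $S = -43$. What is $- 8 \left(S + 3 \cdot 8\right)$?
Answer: $152$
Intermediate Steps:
$- 8 \left(S + 3 \cdot 8\right) = - 8 \left(-43 + 3 \cdot 8\right) = - 8 \left(-43 + 24\right) = \left(-8\right) \left(-19\right) = 152$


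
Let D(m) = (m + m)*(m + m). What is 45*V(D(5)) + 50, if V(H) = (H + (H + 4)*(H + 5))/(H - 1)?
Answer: 55650/11 ≈ 5059.1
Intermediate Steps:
D(m) = 4*m² (D(m) = (2*m)*(2*m) = 4*m²)
V(H) = (H + (4 + H)*(5 + H))/(-1 + H)
45*V(D(5)) + 50 = 45*((20 + (4*5²)² + 10*(4*5²))/(-1 + 4*5²)) + 50 = 45*((20 + (4*25)² + 10*(4*25))/(-1 + 4*25)) + 50 = 45*((20 + 100² + 10*100)/(-1 + 100)) + 50 = 45*((20 + 10000 + 1000)/99) + 50 = 45*((1/99)*11020) + 50 = 45*(11020/99) + 50 = 55100/11 + 50 = 55650/11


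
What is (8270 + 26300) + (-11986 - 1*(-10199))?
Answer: 32783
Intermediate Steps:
(8270 + 26300) + (-11986 - 1*(-10199)) = 34570 + (-11986 + 10199) = 34570 - 1787 = 32783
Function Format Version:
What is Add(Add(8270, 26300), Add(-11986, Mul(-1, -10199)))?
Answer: 32783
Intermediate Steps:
Add(Add(8270, 26300), Add(-11986, Mul(-1, -10199))) = Add(34570, Add(-11986, 10199)) = Add(34570, -1787) = 32783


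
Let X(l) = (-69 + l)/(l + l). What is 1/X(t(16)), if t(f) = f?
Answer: -32/53 ≈ -0.60377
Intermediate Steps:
X(l) = (-69 + l)/(2*l) (X(l) = (-69 + l)/((2*l)) = (-69 + l)*(1/(2*l)) = (-69 + l)/(2*l))
1/X(t(16)) = 1/((½)*(-69 + 16)/16) = 1/((½)*(1/16)*(-53)) = 1/(-53/32) = -32/53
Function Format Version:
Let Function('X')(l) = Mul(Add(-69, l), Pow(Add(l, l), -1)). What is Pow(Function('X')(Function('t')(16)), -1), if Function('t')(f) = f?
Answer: Rational(-32, 53) ≈ -0.60377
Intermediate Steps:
Function('X')(l) = Mul(Rational(1, 2), Pow(l, -1), Add(-69, l)) (Function('X')(l) = Mul(Add(-69, l), Pow(Mul(2, l), -1)) = Mul(Add(-69, l), Mul(Rational(1, 2), Pow(l, -1))) = Mul(Rational(1, 2), Pow(l, -1), Add(-69, l)))
Pow(Function('X')(Function('t')(16)), -1) = Pow(Mul(Rational(1, 2), Pow(16, -1), Add(-69, 16)), -1) = Pow(Mul(Rational(1, 2), Rational(1, 16), -53), -1) = Pow(Rational(-53, 32), -1) = Rational(-32, 53)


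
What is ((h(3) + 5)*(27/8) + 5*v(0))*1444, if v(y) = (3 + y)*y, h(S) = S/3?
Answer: 29241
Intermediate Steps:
h(S) = S/3 (h(S) = S*(1/3) = S/3)
v(y) = y*(3 + y)
((h(3) + 5)*(27/8) + 5*v(0))*1444 = (((1/3)*3 + 5)*(27/8) + 5*(0*(3 + 0)))*1444 = ((1 + 5)*(27*(1/8)) + 5*(0*3))*1444 = (6*(27/8) + 5*0)*1444 = (81/4 + 0)*1444 = (81/4)*1444 = 29241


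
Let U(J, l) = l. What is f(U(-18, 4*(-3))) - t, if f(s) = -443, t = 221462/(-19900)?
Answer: -4297119/9950 ≈ -431.87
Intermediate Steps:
t = -110731/9950 (t = 221462*(-1/19900) = -110731/9950 ≈ -11.129)
f(U(-18, 4*(-3))) - t = -443 - 1*(-110731/9950) = -443 + 110731/9950 = -4297119/9950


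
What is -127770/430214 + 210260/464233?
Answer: 15570872615/99859767931 ≈ 0.15593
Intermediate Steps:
-127770/430214 + 210260/464233 = -127770*1/430214 + 210260*(1/464233) = -63885/215107 + 210260/464233 = 15570872615/99859767931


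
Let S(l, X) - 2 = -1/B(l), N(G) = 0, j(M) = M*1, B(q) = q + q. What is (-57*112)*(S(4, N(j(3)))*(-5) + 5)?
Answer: 27930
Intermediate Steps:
B(q) = 2*q
j(M) = M
S(l, X) = 2 - 1/(2*l)
(-57*112)*(S(4, N(j(3)))*(-5) + 5) = (-57*112)*((2 - ½/4)*(-5) + 5) = -6384*((2 - ½*¼)*(-5) + 5) = -6384*((2 - ⅛)*(-5) + 5) = -6384*((15/8)*(-5) + 5) = -6384*(-75/8 + 5) = -6384*(-35/8) = 27930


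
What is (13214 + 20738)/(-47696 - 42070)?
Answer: -16976/44883 ≈ -0.37823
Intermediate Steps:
(13214 + 20738)/(-47696 - 42070) = 33952/(-89766) = 33952*(-1/89766) = -16976/44883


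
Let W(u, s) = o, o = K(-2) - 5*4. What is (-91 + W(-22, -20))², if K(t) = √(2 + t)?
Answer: 12321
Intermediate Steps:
o = -20 (o = √(2 - 2) - 5*4 = √0 - 20 = 0 - 20 = -20)
W(u, s) = -20
(-91 + W(-22, -20))² = (-91 - 20)² = (-111)² = 12321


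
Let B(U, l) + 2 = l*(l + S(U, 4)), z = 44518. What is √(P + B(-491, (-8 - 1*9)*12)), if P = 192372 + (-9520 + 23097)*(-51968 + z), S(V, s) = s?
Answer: 2*I*√25228870 ≈ 10046.0*I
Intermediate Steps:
B(U, l) = -2 + l*(4 + l) (B(U, l) = -2 + l*(l + 4) = -2 + l*(4 + l))
P = -100956278 (P = 192372 + (-9520 + 23097)*(-51968 + 44518) = 192372 + 13577*(-7450) = 192372 - 101148650 = -100956278)
√(P + B(-491, (-8 - 1*9)*12)) = √(-100956278 + (-2 + ((-8 - 1*9)*12)² + 4*((-8 - 1*9)*12))) = √(-100956278 + (-2 + ((-8 - 9)*12)² + 4*((-8 - 9)*12))) = √(-100956278 + (-2 + (-17*12)² + 4*(-17*12))) = √(-100956278 + (-2 + (-204)² + 4*(-204))) = √(-100956278 + (-2 + 41616 - 816)) = √(-100956278 + 40798) = √(-100915480) = 2*I*√25228870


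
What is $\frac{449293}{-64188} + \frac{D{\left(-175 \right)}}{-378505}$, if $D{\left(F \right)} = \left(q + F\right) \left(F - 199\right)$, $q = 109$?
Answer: $- \frac{10096709621}{1429145820} \approx -7.0649$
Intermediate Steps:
$D{\left(F \right)} = \left(-199 + F\right) \left(109 + F\right)$ ($D{\left(F \right)} = \left(109 + F\right) \left(F - 199\right) = \left(109 + F\right) \left(-199 + F\right) = \left(-199 + F\right) \left(109 + F\right)$)
$\frac{449293}{-64188} + \frac{D{\left(-175 \right)}}{-378505} = \frac{449293}{-64188} + \frac{-21691 + \left(-175\right)^{2} - -15750}{-378505} = 449293 \left(- \frac{1}{64188}\right) + \left(-21691 + 30625 + 15750\right) \left(- \frac{1}{378505}\right) = - \frac{449293}{64188} + 24684 \left(- \frac{1}{378505}\right) = - \frac{449293}{64188} - \frac{1452}{22265} = - \frac{10096709621}{1429145820}$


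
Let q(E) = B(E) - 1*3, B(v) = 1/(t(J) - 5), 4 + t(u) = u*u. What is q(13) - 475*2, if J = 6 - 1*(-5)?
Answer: -106735/112 ≈ -952.99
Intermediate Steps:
J = 11 (J = 6 + 5 = 11)
t(u) = -4 + u² (t(u) = -4 + u*u = -4 + u²)
B(v) = 1/112 (B(v) = 1/((-4 + 11²) - 5) = 1/((-4 + 121) - 5) = 1/(117 - 5) = 1/112)
q(E) = -335/112 (q(E) = 1/112 - 1*3 = 1/112 - 3 = -335/112)
q(13) - 475*2 = -335/112 - 475*2 = -335/112 - 950 = -106735/112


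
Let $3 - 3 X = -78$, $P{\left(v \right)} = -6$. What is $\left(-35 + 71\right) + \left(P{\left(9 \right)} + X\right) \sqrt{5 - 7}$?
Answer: $36 + 21 i \sqrt{2} \approx 36.0 + 29.698 i$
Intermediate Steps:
$X = 27$ ($X = 1 - -26 = 1 + 26 = 27$)
$\left(-35 + 71\right) + \left(P{\left(9 \right)} + X\right) \sqrt{5 - 7} = \left(-35 + 71\right) + \left(-6 + 27\right) \sqrt{5 - 7} = 36 + 21 \sqrt{-2} = 36 + 21 i \sqrt{2}$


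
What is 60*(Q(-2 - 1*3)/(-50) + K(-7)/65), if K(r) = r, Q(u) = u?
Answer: -6/13 ≈ -0.46154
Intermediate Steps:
60*(Q(-2 - 1*3)/(-50) + K(-7)/65) = 60*((-2 - 1*3)/(-50) - 7/65) = 60*((-2 - 3)*(-1/50) - 7*1/65) = 60*(-5*(-1/50) - 7/65) = 60*(1/10 - 7/65) = 60*(-1/130) = -6/13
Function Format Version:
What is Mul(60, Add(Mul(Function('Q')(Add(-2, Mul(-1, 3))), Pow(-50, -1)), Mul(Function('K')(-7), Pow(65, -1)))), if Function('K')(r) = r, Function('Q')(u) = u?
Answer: Rational(-6, 13) ≈ -0.46154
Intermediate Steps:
Mul(60, Add(Mul(Function('Q')(Add(-2, Mul(-1, 3))), Pow(-50, -1)), Mul(Function('K')(-7), Pow(65, -1)))) = Mul(60, Add(Mul(Add(-2, Mul(-1, 3)), Pow(-50, -1)), Mul(-7, Pow(65, -1)))) = Mul(60, Add(Mul(Add(-2, -3), Rational(-1, 50)), Mul(-7, Rational(1, 65)))) = Mul(60, Add(Mul(-5, Rational(-1, 50)), Rational(-7, 65))) = Mul(60, Add(Rational(1, 10), Rational(-7, 65))) = Mul(60, Rational(-1, 130)) = Rational(-6, 13)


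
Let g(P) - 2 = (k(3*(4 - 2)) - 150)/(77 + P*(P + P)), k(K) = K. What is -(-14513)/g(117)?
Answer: 398454415/54766 ≈ 7275.6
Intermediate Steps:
g(P) = 2 - 144/(77 + 2*P²) (g(P) = 2 + (3*(4 - 2) - 150)/(77 + P*(P + P)) = 2 + (3*2 - 150)/(77 + P*(2*P)) = 2 + (6 - 150)/(77 + 2*P²) = 2 - 144/(77 + 2*P²))
-(-14513)/g(117) = -(-14513)/(2*(5 + 2*117²)/(77 + 2*117²)) = -(-14513)/(2*(5 + 2*13689)/(77 + 2*13689)) = -(-14513)/(2*(5 + 27378)/(77 + 27378)) = -(-14513)/(2*27383/27455) = -(-14513)/(2*(1/27455)*27383) = -(-14513)/54766/27455 = -(-14513)*27455/54766 = -1*(-398454415/54766) = 398454415/54766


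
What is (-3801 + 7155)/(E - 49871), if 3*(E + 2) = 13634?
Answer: -10062/135985 ≈ -0.073993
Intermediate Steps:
E = 13628/3 (E = -2 + (⅓)*13634 = -2 + 13634/3 = 13628/3 ≈ 4542.7)
(-3801 + 7155)/(E - 49871) = (-3801 + 7155)/(13628/3 - 49871) = 3354/(-135985/3) = 3354*(-3/135985) = -10062/135985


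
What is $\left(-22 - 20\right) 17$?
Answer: $-714$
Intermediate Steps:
$\left(-22 - 20\right) 17 = \left(-42\right) 17 = -714$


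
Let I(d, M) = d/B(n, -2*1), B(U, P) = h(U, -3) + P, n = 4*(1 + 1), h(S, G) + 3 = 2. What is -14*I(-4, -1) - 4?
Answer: -68/3 ≈ -22.667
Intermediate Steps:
h(S, G) = -1 (h(S, G) = -3 + 2 = -1)
n = 8 (n = 4*2 = 8)
B(U, P) = -1 + P
I(d, M) = -d/3 (I(d, M) = d/(-1 - 2*1) = d/(-1 - 2) = d/(-3) = d*(-⅓) = -d/3)
-14*I(-4, -1) - 4 = -(-14)*(-4)/3 - 4 = -14*4/3 - 4 = -56/3 - 4 = -68/3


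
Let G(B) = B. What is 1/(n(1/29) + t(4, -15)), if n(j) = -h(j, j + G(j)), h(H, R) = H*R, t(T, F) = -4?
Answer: -841/3366 ≈ -0.24985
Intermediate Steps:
n(j) = -2*j² (n(j) = -j*(j + j) = -j*2*j = -2*j²)
1/(n(1/29) + t(4, -15)) = 1/(-2*(1/29)² - 4) = 1/(-2*1/841 - 4) = 1/(-2/841 - 4) = 1/(-3366/841) = -841/3366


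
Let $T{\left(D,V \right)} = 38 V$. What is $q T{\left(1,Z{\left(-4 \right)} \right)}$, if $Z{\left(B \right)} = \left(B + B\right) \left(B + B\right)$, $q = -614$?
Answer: $-1493248$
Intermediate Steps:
$Z{\left(B \right)} = 4 B^{2}$ ($Z{\left(B \right)} = 2 B 2 B = 4 B^{2}$)
$q T{\left(1,Z{\left(-4 \right)} \right)} = - 614 \cdot 38 \cdot 4 \left(-4\right)^{2} = - 614 \cdot 38 \cdot 4 \cdot 16 = - 614 \cdot 38 \cdot 64 = \left(-614\right) 2432 = -1493248$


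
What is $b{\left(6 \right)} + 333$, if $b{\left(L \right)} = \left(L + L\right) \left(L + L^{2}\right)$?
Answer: $837$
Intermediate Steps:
$b{\left(L \right)} = 2 L \left(L + L^{2}\right)$
$b{\left(6 \right)} + 333 = 2 \cdot 6^{2} \left(1 + 6\right) + 333 = 2 \cdot 36 \cdot 7 + 333 = 504 + 333 = 837$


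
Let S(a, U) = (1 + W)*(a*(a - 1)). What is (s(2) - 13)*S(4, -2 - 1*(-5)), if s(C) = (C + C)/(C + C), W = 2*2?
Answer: -720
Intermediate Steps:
W = 4
s(C) = 1 (s(C) = (2*C)/((2*C)) = (2*C)*(1/(2*C)) = 1)
S(a, U) = 5*a*(-1 + a) (S(a, U) = (1 + 4)*(a*(a - 1)) = 5*(a*(-1 + a)) = 5*a*(-1 + a))
(s(2) - 13)*S(4, -2 - 1*(-5)) = (1 - 13)*(5*4*(-1 + 4)) = -60*4*3 = -12*60 = -720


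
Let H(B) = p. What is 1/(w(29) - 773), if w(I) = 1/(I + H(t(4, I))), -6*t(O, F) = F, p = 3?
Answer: -32/24735 ≈ -0.0012937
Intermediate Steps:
t(O, F) = -F/6
H(B) = 3
w(I) = 1/(3 + I) (w(I) = 1/(I + 3) = 1/(3 + I))
1/(w(29) - 773) = 1/(1/(3 + 29) - 773) = 1/(1/32 - 773) = 1/(-24735/32) = -32/24735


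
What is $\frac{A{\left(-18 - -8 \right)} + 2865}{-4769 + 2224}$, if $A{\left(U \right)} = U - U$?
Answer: $- \frac{573}{509} \approx -1.1257$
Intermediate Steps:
$A{\left(U \right)} = 0$
$\frac{A{\left(-18 - -8 \right)} + 2865}{-4769 + 2224} = \frac{0 + 2865}{-4769 + 2224} = \frac{2865}{-2545} = 2865 \left(- \frac{1}{2545}\right) = - \frac{573}{509}$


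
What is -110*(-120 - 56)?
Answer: 19360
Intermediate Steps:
-110*(-120 - 56) = -110*(-176) = 19360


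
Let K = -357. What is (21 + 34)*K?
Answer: -19635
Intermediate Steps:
(21 + 34)*K = (21 + 34)*(-357) = 55*(-357) = -19635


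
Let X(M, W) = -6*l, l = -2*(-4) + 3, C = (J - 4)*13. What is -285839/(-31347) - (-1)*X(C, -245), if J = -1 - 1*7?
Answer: -1783063/31347 ≈ -56.881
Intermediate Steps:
J = -8 (J = -1 - 7 = -8)
C = -156 (C = (-8 - 4)*13 = -12*13 = -156)
l = 11 (l = 8 + 3 = 11)
X(M, W) = -66 (X(M, W) = -6*11 = -66)
-285839/(-31347) - (-1)*X(C, -245) = -285839/(-31347) - (-1)*(-66) = -285839*(-1/31347) - 1*66 = 285839/31347 - 66 = -1783063/31347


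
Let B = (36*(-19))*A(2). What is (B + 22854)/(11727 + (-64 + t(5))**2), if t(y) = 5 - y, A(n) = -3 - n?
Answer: 26274/15823 ≈ 1.6605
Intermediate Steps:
B = 3420 (B = (36*(-19))*(-3 - 1*2) = -684*(-3 - 2) = -684*(-5) = 3420)
(B + 22854)/(11727 + (-64 + t(5))**2) = (3420 + 22854)/(11727 + (-64 + (5 - 1*5))**2) = 26274/(11727 + (-64 + (5 - 5))**2) = 26274/(11727 + (-64 + 0)**2) = 26274/(11727 + (-64)**2) = 26274/(11727 + 4096) = 26274/15823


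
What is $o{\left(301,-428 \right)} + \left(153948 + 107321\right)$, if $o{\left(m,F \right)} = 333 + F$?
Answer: $261174$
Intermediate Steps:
$o{\left(301,-428 \right)} + \left(153948 + 107321\right) = \left(333 - 428\right) + \left(153948 + 107321\right) = -95 + 261269 = 261174$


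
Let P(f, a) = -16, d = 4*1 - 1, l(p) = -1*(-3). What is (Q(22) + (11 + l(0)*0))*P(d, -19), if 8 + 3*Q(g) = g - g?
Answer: -400/3 ≈ -133.33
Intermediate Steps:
l(p) = 3
Q(g) = -8/3 (Q(g) = -8/3 + (g - g)/3 = -8/3 + (⅓)*0 = -8/3 + 0 = -8/3)
d = 3 (d = 4 - 1 = 3)
(Q(22) + (11 + l(0)*0))*P(d, -19) = (-8/3 + (11 + 3*0))*(-16) = (-8/3 + (11 + 0))*(-16) = (-8/3 + 11)*(-16) = (25/3)*(-16) = -400/3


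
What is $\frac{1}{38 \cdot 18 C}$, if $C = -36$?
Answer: $- \frac{1}{24624} \approx -4.0611 \cdot 10^{-5}$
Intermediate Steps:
$\frac{1}{38 \cdot 18 C} = \frac{1}{38 \cdot 18 \left(-36\right)} = \frac{1}{684 \left(-36\right)} = \frac{1}{-24624} = - \frac{1}{24624}$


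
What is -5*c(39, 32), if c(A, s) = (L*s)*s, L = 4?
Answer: -20480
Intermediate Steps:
c(A, s) = 4*s² (c(A, s) = (4*s)*s = 4*s²)
-5*c(39, 32) = -20*32² = -20*1024 = -5*4096 = -20480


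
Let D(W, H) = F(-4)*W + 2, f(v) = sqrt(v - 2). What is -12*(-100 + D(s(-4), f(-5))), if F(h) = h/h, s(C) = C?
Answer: 1224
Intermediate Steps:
F(h) = 1
f(v) = sqrt(-2 + v)
D(W, H) = 2 + W (D(W, H) = 1*W + 2 = W + 2 = 2 + W)
-12*(-100 + D(s(-4), f(-5))) = -12*(-100 + (2 - 4)) = -12*(-100 - 2) = -12*(-102) = 1224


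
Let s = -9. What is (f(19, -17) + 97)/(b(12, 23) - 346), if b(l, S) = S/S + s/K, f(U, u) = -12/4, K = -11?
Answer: -517/1893 ≈ -0.27311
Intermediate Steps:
f(U, u) = -3 (f(U, u) = -12*1/4 = -3)
b(l, S) = 20/11 (b(l, S) = S/S - 9/(-11) = 1 - 9*(-1/11) = 1 + 9/11 = 20/11)
(f(19, -17) + 97)/(b(12, 23) - 346) = (-3 + 97)/(20/11 - 346) = 94/(-3786/11) = 94*(-11/3786) = -517/1893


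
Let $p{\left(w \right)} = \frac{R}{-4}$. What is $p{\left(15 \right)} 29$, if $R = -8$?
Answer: $58$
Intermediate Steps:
$p{\left(w \right)} = 2$ ($p{\left(w \right)} = - \frac{8}{-4} = \left(-8\right) \left(- \frac{1}{4}\right) = 2$)
$p{\left(15 \right)} 29 = 2 \cdot 29 = 58$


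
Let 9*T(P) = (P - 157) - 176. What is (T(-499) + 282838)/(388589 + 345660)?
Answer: 2544710/6608241 ≈ 0.38508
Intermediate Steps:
T(P) = -37 + P/9 (T(P) = ((P - 157) - 176)/9 = ((-157 + P) - 176)/9 = (-333 + P)/9 = -37 + P/9)
(T(-499) + 282838)/(388589 + 345660) = ((-37 + (⅑)*(-499)) + 282838)/(388589 + 345660) = ((-37 - 499/9) + 282838)/734249 = (-832/9 + 282838)*(1/734249) = (2544710/9)*(1/734249) = 2544710/6608241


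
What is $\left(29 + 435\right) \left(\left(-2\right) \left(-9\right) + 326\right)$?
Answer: $159616$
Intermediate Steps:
$\left(29 + 435\right) \left(\left(-2\right) \left(-9\right) + 326\right) = 464 \left(18 + 326\right) = 464 \cdot 344 = 159616$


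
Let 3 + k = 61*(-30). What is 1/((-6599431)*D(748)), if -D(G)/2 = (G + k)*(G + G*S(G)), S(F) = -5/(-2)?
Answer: -1/37491763476860 ≈ -2.6673e-14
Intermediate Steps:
S(F) = 5/2 (S(F) = -5*(-½) = 5/2)
k = -1833 (k = -3 + 61*(-30) = -3 - 1830 = -1833)
D(G) = -7*G*(-1833 + G) (D(G) = -2*(G - 1833)*(G + G*(5/2)) = -2*(-1833 + G)*(G + 5*G/2) = -2*(-1833 + G)*7*G/2 = -7*G*(-1833 + G))
1/((-6599431)*D(748)) = 1/((-6599431)*((7*748*(1833 - 1*748)))) = -1/(5236*(1833 - 748))/6599431 = -1/(6599431*(7*748*1085)) = -1/6599431/5681060 = -1/6599431*1/5681060 = -1/37491763476860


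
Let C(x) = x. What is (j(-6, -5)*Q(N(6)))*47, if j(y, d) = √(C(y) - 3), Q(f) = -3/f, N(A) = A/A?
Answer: -423*I ≈ -423.0*I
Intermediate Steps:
N(A) = 1
j(y, d) = √(-3 + y) (j(y, d) = √(y - 3) = √(-3 + y))
(j(-6, -5)*Q(N(6)))*47 = (√(-3 - 6)*(-3/1))*47 = (√(-9)*(-3*1))*47 = ((3*I)*(-3))*47 = -9*I*47 = -423*I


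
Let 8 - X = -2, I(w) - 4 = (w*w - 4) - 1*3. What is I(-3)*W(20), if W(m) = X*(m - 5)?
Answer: 900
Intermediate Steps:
I(w) = -3 + w² (I(w) = 4 + ((w*w - 4) - 1*3) = 4 + ((w² - 4) - 3) = 4 + ((-4 + w²) - 3) = 4 + (-7 + w²) = -3 + w²)
X = 10 (X = 8 - 1*(-2) = 8 + 2 = 10)
W(m) = -50 + 10*m (W(m) = 10*(m - 5) = 10*(-5 + m) = -50 + 10*m)
I(-3)*W(20) = (-3 + (-3)²)*(-50 + 10*20) = (-3 + 9)*(-50 + 200) = 6*150 = 900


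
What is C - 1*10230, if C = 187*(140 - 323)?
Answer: -44451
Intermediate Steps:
C = -34221 (C = 187*(-183) = -34221)
C - 1*10230 = -34221 - 1*10230 = -34221 - 10230 = -44451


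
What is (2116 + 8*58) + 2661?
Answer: 5241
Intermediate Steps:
(2116 + 8*58) + 2661 = (2116 + 464) + 2661 = 2580 + 2661 = 5241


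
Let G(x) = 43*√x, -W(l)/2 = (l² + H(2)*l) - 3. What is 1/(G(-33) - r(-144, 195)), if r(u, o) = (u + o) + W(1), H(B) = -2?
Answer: -59/64498 - 43*I*√33/64498 ≈ -0.00091476 - 0.0038298*I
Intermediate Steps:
W(l) = 6 - 2*l² + 4*l (W(l) = -2*((l² - 2*l) - 3) = -2*(-3 + l² - 2*l) = 6 - 2*l² + 4*l)
r(u, o) = 8 + o + u (r(u, o) = (u + o) + (6 - 2*1² + 4*1) = (o + u) + (6 - 2*1 + 4) = (o + u) + (6 - 2 + 4) = (o + u) + 8 = 8 + o + u)
1/(G(-33) - r(-144, 195)) = 1/(43*√(-33) - (8 + 195 - 144)) = 1/(43*(I*√33) - 1*59) = 1/(43*I*√33 - 59) = 1/(-59 + 43*I*√33)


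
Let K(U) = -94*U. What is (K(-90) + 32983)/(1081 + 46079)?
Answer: 41443/47160 ≈ 0.87877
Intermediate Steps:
(K(-90) + 32983)/(1081 + 46079) = (-94*(-90) + 32983)/(1081 + 46079) = (8460 + 32983)/47160 = 41443*(1/47160) = 41443/47160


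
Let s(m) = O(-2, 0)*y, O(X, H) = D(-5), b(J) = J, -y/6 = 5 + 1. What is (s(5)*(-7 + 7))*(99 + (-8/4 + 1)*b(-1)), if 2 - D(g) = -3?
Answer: 0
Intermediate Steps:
y = -36 (y = -6*(5 + 1) = -6*6 = -36)
D(g) = 5 (D(g) = 2 - 1*(-3) = 2 + 3 = 5)
O(X, H) = 5
s(m) = -180 (s(m) = 5*(-36) = -180)
(s(5)*(-7 + 7))*(99 + (-8/4 + 1)*b(-1)) = (-180*(-7 + 7))*(99 + (-8/4 + 1)*(-1)) = (-180*0)*(99 + (-8*¼ + 1)*(-1)) = 0*(99 + (-2 + 1)*(-1)) = 0*(99 - 1*(-1)) = 0*(99 + 1) = 0*100 = 0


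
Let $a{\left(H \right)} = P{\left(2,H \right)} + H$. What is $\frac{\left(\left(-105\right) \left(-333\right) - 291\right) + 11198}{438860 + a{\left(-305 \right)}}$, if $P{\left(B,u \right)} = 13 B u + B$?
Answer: $\frac{45872}{430627} \approx 0.10652$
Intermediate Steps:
$P{\left(B,u \right)} = B + 13 B u$ ($P{\left(B,u \right)} = 13 B u + B = B + 13 B u$)
$a{\left(H \right)} = 2 + 27 H$ ($a{\left(H \right)} = 2 \left(1 + 13 H\right) + H = \left(2 + 26 H\right) + H = 2 + 27 H$)
$\frac{\left(\left(-105\right) \left(-333\right) - 291\right) + 11198}{438860 + a{\left(-305 \right)}} = \frac{\left(\left(-105\right) \left(-333\right) - 291\right) + 11198}{438860 + \left(2 + 27 \left(-305\right)\right)} = \frac{\left(34965 - 291\right) + 11198}{438860 + \left(2 - 8235\right)} = \frac{34674 + 11198}{438860 - 8233} = \frac{45872}{430627}$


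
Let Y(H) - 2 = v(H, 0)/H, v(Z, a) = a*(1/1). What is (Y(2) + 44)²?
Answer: 2116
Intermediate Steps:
v(Z, a) = a (v(Z, a) = a*(1*1) = a*1 = a)
Y(H) = 2 (Y(H) = 2 + 0/H = 2 + 0 = 2)
(Y(2) + 44)² = (2 + 44)² = 46² = 2116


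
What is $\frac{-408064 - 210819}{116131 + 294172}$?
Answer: $- \frac{618883}{410303} \approx -1.5084$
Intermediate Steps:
$\frac{-408064 - 210819}{116131 + 294172} = \frac{-408064 - 210819}{410303} = \left(-408064 - 210819\right) \frac{1}{410303} = \left(-618883\right) \frac{1}{410303} = - \frac{618883}{410303}$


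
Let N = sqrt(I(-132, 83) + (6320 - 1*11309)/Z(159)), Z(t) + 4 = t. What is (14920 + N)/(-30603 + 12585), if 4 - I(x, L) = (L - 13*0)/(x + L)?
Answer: -7460/9009 - 8*I*sqrt(121830)/9774765 ≈ -0.82806 - 0.00028567*I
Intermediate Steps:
Z(t) = -4 + t
I(x, L) = 4 - L/(L + x) (I(x, L) = 4 - (L - 13*0)/(x + L) = 4 - (L + 0)/(L + x) = 4 - L/(L + x))
N = 16*I*sqrt(121830)/1085 (N = sqrt((3*83 + 4*(-132))/(83 - 132) + (6320 - 1*11309)/(-4 + 159)) = sqrt((249 - 528)/(-49) + (6320 - 11309)/155) = sqrt(-1/49*(-279) - 4989*1/155) = sqrt(279/49 - 4989/155) = sqrt(-201216/7595) = 16*I*sqrt(121830)/1085 ≈ 5.1472*I)
(14920 + N)/(-30603 + 12585) = (14920 + 16*I*sqrt(121830)/1085)/(-30603 + 12585) = (14920 + 16*I*sqrt(121830)/1085)/(-18018) = (14920 + 16*I*sqrt(121830)/1085)*(-1/18018) = -7460/9009 - 8*I*sqrt(121830)/9774765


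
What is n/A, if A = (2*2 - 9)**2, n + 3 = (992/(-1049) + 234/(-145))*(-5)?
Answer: 298043/760525 ≈ 0.39189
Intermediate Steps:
n = 298043/30421 (n = -3 + (992/(-1049) + 234/(-145))*(-5) = -3 + (992*(-1/1049) + 234*(-1/145))*(-5) = -3 + (-992/1049 - 234/145)*(-5) = -3 - 389306/152105*(-5) = -3 + 389306/30421 = 298043/30421 ≈ 9.7973)
A = 25 (A = (4 - 9)**2 = (-5)**2 = 25)
n/A = (298043/30421)/25 = (298043/30421)*(1/25) = 298043/760525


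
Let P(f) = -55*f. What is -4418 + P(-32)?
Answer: -2658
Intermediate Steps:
-4418 + P(-32) = -4418 - 55*(-32) = -4418 + 1760 = -2658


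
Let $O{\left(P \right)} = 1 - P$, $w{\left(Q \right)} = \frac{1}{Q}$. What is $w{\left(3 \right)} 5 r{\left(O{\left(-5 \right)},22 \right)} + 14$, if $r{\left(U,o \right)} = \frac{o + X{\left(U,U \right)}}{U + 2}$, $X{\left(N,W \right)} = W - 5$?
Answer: $\frac{451}{24} \approx 18.792$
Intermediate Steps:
$X{\left(N,W \right)} = -5 + W$ ($X{\left(N,W \right)} = W - 5 = -5 + W$)
$r{\left(U,o \right)} = \frac{-5 + U + o}{2 + U}$ ($r{\left(U,o \right)} = \frac{o + \left(-5 + U\right)}{U + 2} = \frac{-5 + U + o}{2 + U}$)
$w{\left(3 \right)} 5 r{\left(O{\left(-5 \right)},22 \right)} + 14 = \frac{1}{3} \cdot 5 \frac{-5 + \left(1 - -5\right) + 22}{2 + \left(1 - -5\right)} + 14 = \frac{1}{3} \cdot 5 \frac{-5 + \left(1 + 5\right) + 22}{2 + \left(1 + 5\right)} + 14 = \frac{5 \frac{-5 + 6 + 22}{2 + 6}}{3} + 14 = \frac{5 \cdot \frac{1}{8} \cdot 23}{3} + 14 = \frac{5}{3} \cdot \frac{23}{8} + 14 = \frac{115}{24} + 14 = \frac{451}{24}$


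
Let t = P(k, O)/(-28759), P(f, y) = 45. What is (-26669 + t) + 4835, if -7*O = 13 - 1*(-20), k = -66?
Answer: -627924051/28759 ≈ -21834.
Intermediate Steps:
O = -33/7 (O = -(13 - 1*(-20))/7 = -(13 + 20)/7 = -1/7*33 = -33/7 ≈ -4.7143)
t = -45/28759 (t = 45/(-28759) = 45*(-1/28759) = -45/28759 ≈ -0.0015647)
(-26669 + t) + 4835 = (-26669 - 45/28759) + 4835 = -766973816/28759 + 4835 = -627924051/28759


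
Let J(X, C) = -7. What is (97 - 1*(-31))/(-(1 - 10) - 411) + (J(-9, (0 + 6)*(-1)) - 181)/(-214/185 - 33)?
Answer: 6586364/1270119 ≈ 5.1856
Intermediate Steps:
(97 - 1*(-31))/(-(1 - 10) - 411) + (J(-9, (0 + 6)*(-1)) - 181)/(-214/185 - 33) = (97 - 1*(-31))/(-(1 - 10) - 411) + (-7 - 181)/(-214/185 - 33) = (97 + 31)/(-1*(-9) - 411) - 188/(-214*1/185 - 33) = 128/(9 - 411) - 188/(-214/185 - 33) = 128/(-402) - 188/(-6319/185) = 128*(-1/402) - 188*(-185/6319) = -64/201 + 34780/6319 = 6586364/1270119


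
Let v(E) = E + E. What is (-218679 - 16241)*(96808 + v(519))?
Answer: -22985982320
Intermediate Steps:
v(E) = 2*E
(-218679 - 16241)*(96808 + v(519)) = (-218679 - 16241)*(96808 + 2*519) = -234920*(96808 + 1038) = -234920*97846 = -22985982320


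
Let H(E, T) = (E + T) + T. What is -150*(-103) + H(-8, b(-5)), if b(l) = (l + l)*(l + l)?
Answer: 15642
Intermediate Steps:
b(l) = 4*l² (b(l) = (2*l)*(2*l) = 4*l²)
H(E, T) = E + 2*T
-150*(-103) + H(-8, b(-5)) = -150*(-103) + (-8 + 2*(4*(-5)²)) = 15450 + (-8 + 2*(4*25)) = 15450 + (-8 + 2*100) = 15450 + (-8 + 200) = 15450 + 192 = 15642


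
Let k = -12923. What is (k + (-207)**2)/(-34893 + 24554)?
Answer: -29926/10339 ≈ -2.8945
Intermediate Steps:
(k + (-207)**2)/(-34893 + 24554) = (-12923 + (-207)**2)/(-34893 + 24554) = (-12923 + 42849)/(-10339) = 29926*(-1/10339) = -29926/10339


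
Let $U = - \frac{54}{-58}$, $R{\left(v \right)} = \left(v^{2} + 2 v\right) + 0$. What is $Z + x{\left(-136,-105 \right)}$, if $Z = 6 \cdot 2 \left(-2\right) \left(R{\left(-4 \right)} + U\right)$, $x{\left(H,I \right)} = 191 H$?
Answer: $- \frac{759520}{29} \approx -26190.0$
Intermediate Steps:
$R{\left(v \right)} = v^{2} + 2 v$
$U = \frac{27}{29}$ ($U = \left(-54\right) \left(- \frac{1}{58}\right) = \frac{27}{29} \approx 0.93103$)
$Z = - \frac{6216}{29}$ ($Z = 6 \cdot 2 \left(-2\right) \left(- 4 \left(2 - 4\right) + \frac{27}{29}\right) = 12 \left(-2\right) \left(\left(-4\right) \left(-2\right) + \frac{27}{29}\right) = - 24 \left(8 + \frac{27}{29}\right) = \left(-24\right) \frac{259}{29} = - \frac{6216}{29} \approx -214.34$)
$Z + x{\left(-136,-105 \right)} = - \frac{6216}{29} + 191 \left(-136\right) = - \frac{6216}{29} - 25976 = - \frac{759520}{29}$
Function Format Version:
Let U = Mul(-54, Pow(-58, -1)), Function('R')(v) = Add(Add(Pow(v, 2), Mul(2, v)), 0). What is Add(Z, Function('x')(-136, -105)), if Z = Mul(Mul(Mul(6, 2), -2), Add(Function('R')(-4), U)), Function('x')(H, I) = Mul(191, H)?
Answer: Rational(-759520, 29) ≈ -26190.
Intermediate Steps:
Function('R')(v) = Add(Pow(v, 2), Mul(2, v))
U = Rational(27, 29) (U = Mul(-54, Rational(-1, 58)) = Rational(27, 29) ≈ 0.93103)
Z = Rational(-6216, 29) (Z = Mul(Mul(Mul(6, 2), -2), Add(Mul(-4, Add(2, -4)), Rational(27, 29))) = Mul(Mul(12, -2), Add(Mul(-4, -2), Rational(27, 29))) = Mul(-24, Add(8, Rational(27, 29))) = Mul(-24, Rational(259, 29)) = Rational(-6216, 29) ≈ -214.34)
Add(Z, Function('x')(-136, -105)) = Add(Rational(-6216, 29), Mul(191, -136)) = Add(Rational(-6216, 29), -25976) = Rational(-759520, 29)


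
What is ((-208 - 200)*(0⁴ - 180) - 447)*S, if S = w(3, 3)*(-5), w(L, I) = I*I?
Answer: -3284685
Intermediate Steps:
w(L, I) = I²
S = -45 (S = 3²*(-5) = 9*(-5) = -45)
((-208 - 200)*(0⁴ - 180) - 447)*S = ((-208 - 200)*(0⁴ - 180) - 447)*(-45) = (-408*(0 - 180) - 447)*(-45) = (-408*(-180) - 447)*(-45) = (73440 - 447)*(-45) = 72993*(-45) = -3284685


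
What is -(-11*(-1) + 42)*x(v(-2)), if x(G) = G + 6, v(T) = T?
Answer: -212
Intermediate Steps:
x(G) = 6 + G
-(-11*(-1) + 42)*x(v(-2)) = -(-11*(-1) + 42)*(6 - 2) = -(11 + 42)*4 = -53*4 = -1*212 = -212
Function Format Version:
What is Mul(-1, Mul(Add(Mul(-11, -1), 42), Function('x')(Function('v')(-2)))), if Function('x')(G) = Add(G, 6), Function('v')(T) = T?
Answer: -212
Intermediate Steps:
Function('x')(G) = Add(6, G)
Mul(-1, Mul(Add(Mul(-11, -1), 42), Function('x')(Function('v')(-2)))) = Mul(-1, Mul(Add(Mul(-11, -1), 42), Add(6, -2))) = Mul(-1, Mul(Add(11, 42), 4)) = Mul(-1, Mul(53, 4)) = Mul(-1, 212) = -212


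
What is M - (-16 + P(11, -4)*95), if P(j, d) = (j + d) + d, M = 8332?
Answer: 8063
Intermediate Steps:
P(j, d) = j + 2*d (P(j, d) = (d + j) + d = j + 2*d)
M - (-16 + P(11, -4)*95) = 8332 - (-16 + (11 + 2*(-4))*95) = 8332 - (-16 + (11 - 8)*95) = 8332 - (-16 + 3*95) = 8332 - (-16 + 285) = 8332 - 1*269 = 8332 - 269 = 8063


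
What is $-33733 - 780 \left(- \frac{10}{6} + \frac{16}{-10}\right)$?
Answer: $-31185$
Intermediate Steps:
$-33733 - 780 \left(- \frac{10}{6} + \frac{16}{-10}\right) = -33733 - 780 \left(\left(-10\right) \frac{1}{6} + 16 \left(- \frac{1}{10}\right)\right) = -33733 - 780 \left(- \frac{5}{3} - \frac{8}{5}\right) = -33733 - -2548 = -33733 + 2548 = -31185$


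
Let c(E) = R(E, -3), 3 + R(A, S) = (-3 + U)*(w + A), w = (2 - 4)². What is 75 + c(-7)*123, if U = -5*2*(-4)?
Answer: -13947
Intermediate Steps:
U = 40 (U = -10*(-4) = 40)
w = 4 (w = (-2)² = 4)
R(A, S) = 145 + 37*A (R(A, S) = -3 + (-3 + 40)*(4 + A) = -3 + 37*(4 + A) = -3 + (148 + 37*A) = 145 + 37*A)
c(E) = 145 + 37*E
75 + c(-7)*123 = 75 + (145 + 37*(-7))*123 = 75 + (145 - 259)*123 = 75 - 114*123 = 75 - 14022 = -13947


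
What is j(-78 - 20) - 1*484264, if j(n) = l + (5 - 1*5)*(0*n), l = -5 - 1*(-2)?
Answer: -484267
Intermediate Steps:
l = -3 (l = -5 + 2 = -3)
j(n) = -3 (j(n) = -3 + (5 - 1*5)*(0*n) = -3 + (5 - 5)*0 = -3 + 0*0 = -3 + 0 = -3)
j(-78 - 20) - 1*484264 = -3 - 1*484264 = -3 - 484264 = -484267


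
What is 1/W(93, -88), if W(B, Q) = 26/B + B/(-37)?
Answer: -3441/7687 ≈ -0.44764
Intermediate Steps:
W(B, Q) = 26/B - B/37 (W(B, Q) = 26/B + B*(-1/37) = 26/B - B/37)
1/W(93, -88) = 1/(26/93 - 1/37*93) = 1/(26*(1/93) - 93/37) = 1/(26/93 - 93/37) = 1/(-7687/3441) = -3441/7687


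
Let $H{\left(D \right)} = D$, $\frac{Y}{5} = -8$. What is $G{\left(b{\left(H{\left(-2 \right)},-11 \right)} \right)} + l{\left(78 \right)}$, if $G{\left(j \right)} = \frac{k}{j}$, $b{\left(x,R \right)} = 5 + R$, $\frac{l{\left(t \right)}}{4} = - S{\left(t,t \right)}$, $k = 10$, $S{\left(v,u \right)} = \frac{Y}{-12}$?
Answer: $-15$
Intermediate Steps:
$Y = -40$ ($Y = 5 \left(-8\right) = -40$)
$S{\left(v,u \right)} = \frac{10}{3}$ ($S{\left(v,u \right)} = - \frac{40}{-12} = \left(-40\right) \left(- \frac{1}{12}\right) = \frac{10}{3}$)
$l{\left(t \right)} = - \frac{40}{3}$ ($l{\left(t \right)} = 4 \left(\left(-1\right) \frac{10}{3}\right) = 4 \left(- \frac{10}{3}\right) = - \frac{40}{3}$)
$G{\left(j \right)} = \frac{10}{j}$
$G{\left(b{\left(H{\left(-2 \right)},-11 \right)} \right)} + l{\left(78 \right)} = \frac{10}{5 - 11} - \frac{40}{3} = \frac{10}{-6} - \frac{40}{3} = 10 \left(- \frac{1}{6}\right) - \frac{40}{3} = - \frac{5}{3} - \frac{40}{3} = -15$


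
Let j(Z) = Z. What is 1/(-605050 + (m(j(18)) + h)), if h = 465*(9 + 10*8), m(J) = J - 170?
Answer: -1/563817 ≈ -1.7736e-6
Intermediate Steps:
m(J) = -170 + J
h = 41385 (h = 465*(9 + 80) = 465*89 = 41385)
1/(-605050 + (m(j(18)) + h)) = 1/(-605050 + ((-170 + 18) + 41385)) = 1/(-605050 + (-152 + 41385)) = 1/(-605050 + 41233) = 1/(-563817) = -1/563817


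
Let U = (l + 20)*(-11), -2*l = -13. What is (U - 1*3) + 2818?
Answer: 5047/2 ≈ 2523.5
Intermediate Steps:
l = 13/2 (l = -1/2*(-13) = 13/2 ≈ 6.5000)
U = -583/2 (U = (13/2 + 20)*(-11) = (53/2)*(-11) = -583/2 ≈ -291.50)
(U - 1*3) + 2818 = (-583/2 - 1*3) + 2818 = (-583/2 - 3) + 2818 = -589/2 + 2818 = 5047/2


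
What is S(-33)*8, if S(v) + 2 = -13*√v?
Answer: -16 - 104*I*√33 ≈ -16.0 - 597.43*I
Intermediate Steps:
S(v) = -2 - 13*√v
S(-33)*8 = (-2 - 13*I*√33)*8 = -16 - 104*I*√33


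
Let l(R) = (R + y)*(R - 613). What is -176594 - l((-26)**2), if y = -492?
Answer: -188186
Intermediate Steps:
l(R) = (-613 + R)*(-492 + R) (l(R) = (R - 492)*(R - 613) = (-492 + R)*(-613 + R) = (-613 + R)*(-492 + R))
-176594 - l((-26)**2) = -176594 - (301596 + ((-26)**2)**2 - 1105*(-26)**2) = -176594 - (301596 + 676**2 - 1105*676) = -176594 - (301596 + 456976 - 746980) = -176594 - 1*11592 = -176594 - 11592 = -188186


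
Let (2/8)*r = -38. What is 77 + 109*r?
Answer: -16491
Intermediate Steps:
r = -152 (r = 4*(-38) = -152)
77 + 109*r = 77 + 109*(-152) = 77 - 16568 = -16491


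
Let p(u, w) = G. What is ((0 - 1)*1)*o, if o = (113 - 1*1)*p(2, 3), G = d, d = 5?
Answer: -560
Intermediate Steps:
G = 5
p(u, w) = 5
o = 560 (o = (113 - 1*1)*5 = (113 - 1)*5 = 112*5 = 560)
((0 - 1)*1)*o = ((0 - 1)*1)*560 = -1*1*560 = -1*560 = -560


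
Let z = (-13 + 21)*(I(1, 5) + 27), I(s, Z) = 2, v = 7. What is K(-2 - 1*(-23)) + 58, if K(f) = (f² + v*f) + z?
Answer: 878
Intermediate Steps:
z = 232 (z = (-13 + 21)*(2 + 27) = 8*29 = 232)
K(f) = 232 + f² + 7*f (K(f) = (f² + 7*f) + 232 = 232 + f² + 7*f)
K(-2 - 1*(-23)) + 58 = (232 + (-2 - 1*(-23))² + 7*(-2 - 1*(-23))) + 58 = (232 + (-2 + 23)² + 7*(-2 + 23)) + 58 = (232 + 21² + 7*21) + 58 = (232 + 441 + 147) + 58 = 820 + 58 = 878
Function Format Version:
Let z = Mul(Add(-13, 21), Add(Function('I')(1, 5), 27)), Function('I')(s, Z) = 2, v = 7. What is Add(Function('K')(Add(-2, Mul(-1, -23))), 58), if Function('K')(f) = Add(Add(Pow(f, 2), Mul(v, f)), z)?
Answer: 878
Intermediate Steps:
z = 232 (z = Mul(Add(-13, 21), Add(2, 27)) = Mul(8, 29) = 232)
Function('K')(f) = Add(232, Pow(f, 2), Mul(7, f)) (Function('K')(f) = Add(Add(Pow(f, 2), Mul(7, f)), 232) = Add(232, Pow(f, 2), Mul(7, f)))
Add(Function('K')(Add(-2, Mul(-1, -23))), 58) = Add(Add(232, Pow(Add(-2, Mul(-1, -23)), 2), Mul(7, Add(-2, Mul(-1, -23)))), 58) = Add(Add(232, Pow(Add(-2, 23), 2), Mul(7, Add(-2, 23))), 58) = Add(Add(232, Pow(21, 2), Mul(7, 21)), 58) = Add(Add(232, 441, 147), 58) = Add(820, 58) = 878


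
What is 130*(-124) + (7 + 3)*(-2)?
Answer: -16140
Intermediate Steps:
130*(-124) + (7 + 3)*(-2) = -16120 + 10*(-2) = -16120 - 20 = -16140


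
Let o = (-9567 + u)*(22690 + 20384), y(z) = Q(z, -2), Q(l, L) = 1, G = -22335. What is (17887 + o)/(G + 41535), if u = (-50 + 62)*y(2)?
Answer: -411554183/19200 ≈ -21435.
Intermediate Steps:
y(z) = 1
u = 12 (u = (-50 + 62)*1 = 12*1 = 12)
o = -411572070 (o = (-9567 + 12)*(22690 + 20384) = -9555*43074 = -411572070)
(17887 + o)/(G + 41535) = (17887 - 411572070)/(-22335 + 41535) = -411554183/19200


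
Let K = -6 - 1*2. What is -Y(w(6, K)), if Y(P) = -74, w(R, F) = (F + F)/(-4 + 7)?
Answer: 74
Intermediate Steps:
K = -8 (K = -6 - 2 = -8)
w(R, F) = 2*F/3 (w(R, F) = (2*F)/3 = (2*F)*(1/3) = 2*F/3)
-Y(w(6, K)) = -1*(-74) = 74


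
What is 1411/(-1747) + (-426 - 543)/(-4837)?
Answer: -5132164/8450239 ≈ -0.60734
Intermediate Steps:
1411/(-1747) + (-426 - 543)/(-4837) = 1411*(-1/1747) - 969*(-1/4837) = -1411/1747 + 969/4837 = -5132164/8450239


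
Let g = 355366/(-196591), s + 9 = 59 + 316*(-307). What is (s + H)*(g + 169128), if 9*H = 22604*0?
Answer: -111167559180596/6779 ≈ -1.6399e+10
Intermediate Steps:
s = -96962 (s = -9 + (59 + 316*(-307)) = -9 + (59 - 97012) = -9 - 96953 = -96962)
H = 0 (H = (22604*0)/9 = (⅑)*0 = 0)
g = -12254/6779 (g = 355366*(-1/196591) = -12254/6779 ≈ -1.8076)
(s + H)*(g + 169128) = (-96962 + 0)*(-12254/6779 + 169128) = -96962*1146506458/6779 = -111167559180596/6779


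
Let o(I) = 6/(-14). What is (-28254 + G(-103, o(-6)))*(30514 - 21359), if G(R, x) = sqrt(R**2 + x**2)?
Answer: -258665370 + 45775*sqrt(20794)/7 ≈ -2.5772e+8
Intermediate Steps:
o(I) = -3/7 (o(I) = 6*(-1/14) = -3/7)
(-28254 + G(-103, o(-6)))*(30514 - 21359) = (-28254 + sqrt((-103)**2 + (-3/7)**2))*(30514 - 21359) = (-28254 + sqrt(10609 + 9/49))*9155 = (-28254 + sqrt(519850/49))*9155 = (-28254 + 5*sqrt(20794)/7)*9155 = -258665370 + 45775*sqrt(20794)/7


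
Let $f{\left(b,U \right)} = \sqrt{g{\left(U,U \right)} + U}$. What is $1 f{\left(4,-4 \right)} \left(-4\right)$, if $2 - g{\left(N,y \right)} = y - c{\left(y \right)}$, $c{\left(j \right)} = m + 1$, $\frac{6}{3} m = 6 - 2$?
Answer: $- 4 \sqrt{5} \approx -8.9443$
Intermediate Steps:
$m = 2$ ($m = \frac{6 - 2}{2} = \frac{1}{2} \cdot 4 = 2$)
$c{\left(j \right)} = 3$ ($c{\left(j \right)} = 2 + 1 = 3$)
$g{\left(N,y \right)} = 5 - y$ ($g{\left(N,y \right)} = 2 - \left(y - 3\right) = 2 - \left(-3 + y\right) = 5 - y$)
$f{\left(b,U \right)} = \sqrt{5}$ ($f{\left(b,U \right)} = \sqrt{\left(5 - U\right) + U} = \sqrt{5}$)
$1 f{\left(4,-4 \right)} \left(-4\right) = 1 \sqrt{5} \left(-4\right) = \sqrt{5} \left(-4\right) = - 4 \sqrt{5}$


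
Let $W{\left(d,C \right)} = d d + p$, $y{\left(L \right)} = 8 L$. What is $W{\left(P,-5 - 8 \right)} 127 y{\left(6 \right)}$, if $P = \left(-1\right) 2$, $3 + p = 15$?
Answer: $97536$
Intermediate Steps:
$p = 12$ ($p = -3 + 15 = 12$)
$P = -2$
$W{\left(d,C \right)} = 12 + d^{2}$ ($W{\left(d,C \right)} = d d + 12 = d^{2} + 12 = 12 + d^{2}$)
$W{\left(P,-5 - 8 \right)} 127 y{\left(6 \right)} = \left(12 + \left(-2\right)^{2}\right) 127 \cdot 8 \cdot 6 = \left(12 + 4\right) 127 \cdot 48 = 16 \cdot 127 \cdot 48 = 2032 \cdot 48 = 97536$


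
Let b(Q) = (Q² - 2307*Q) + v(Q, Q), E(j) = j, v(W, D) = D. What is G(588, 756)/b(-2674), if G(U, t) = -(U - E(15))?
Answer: -1/23240 ≈ -4.3029e-5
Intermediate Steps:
G(U, t) = 15 - U (G(U, t) = -(U - 1*15) = -(U - 15) = -(-15 + U) = 15 - U)
b(Q) = Q² - 2306*Q (b(Q) = (Q² - 2307*Q) + Q = Q² - 2306*Q)
G(588, 756)/b(-2674) = (15 - 1*588)/((-2674*(-2306 - 2674))) = (15 - 588)/((-2674*(-4980))) = -573/13316520 = -573*1/13316520 = -1/23240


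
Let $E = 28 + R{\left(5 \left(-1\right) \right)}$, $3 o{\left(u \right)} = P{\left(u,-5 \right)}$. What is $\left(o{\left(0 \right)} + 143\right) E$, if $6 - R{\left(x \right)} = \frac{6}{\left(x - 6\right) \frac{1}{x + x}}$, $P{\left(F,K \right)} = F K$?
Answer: $4082$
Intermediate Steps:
$o{\left(u \right)} = - \frac{5 u}{3}$ ($o{\left(u \right)} = \frac{u \left(-5\right)}{3} = \frac{\left(-5\right) u}{3} = - \frac{5 u}{3}$)
$R{\left(x \right)} = 6 - \frac{12 x}{-6 + x}$ ($R{\left(x \right)} = 6 - \frac{6}{\left(x - 6\right) \frac{1}{x + x}} = 6 - \frac{6}{\left(-6 + x\right) \frac{1}{2 x}} = 6 - \frac{6}{\frac{1}{2} \frac{1}{x} \left(-6 + x\right)} = 6 - 6 \frac{2 x}{-6 + x} = 6 - \frac{12 x}{-6 + x}$)
$E = \frac{314}{11}$ ($E = 28 + \frac{6 \left(-6 - 5 \left(-1\right)\right)}{-6 + 5 \left(-1\right)} = 28 + \frac{6 \left(-6 - -5\right)}{-6 - 5} = 28 + \frac{6 \left(-6 + 5\right)}{-11} = 28 + 6 \left(- \frac{1}{11}\right) \left(-1\right) = 28 + \frac{6}{11} = \frac{314}{11} \approx 28.545$)
$\left(o{\left(0 \right)} + 143\right) E = \left(\left(- \frac{5}{3}\right) 0 + 143\right) \frac{314}{11} = \left(0 + 143\right) \frac{314}{11} = 143 \cdot \frac{314}{11} = 4082$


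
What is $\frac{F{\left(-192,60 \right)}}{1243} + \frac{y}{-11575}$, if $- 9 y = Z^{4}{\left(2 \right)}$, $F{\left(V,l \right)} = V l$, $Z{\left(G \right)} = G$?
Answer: $- \frac{1200076112}{129489525} \approx -9.2677$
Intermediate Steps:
$y = - \frac{16}{9}$ ($y = - \frac{2^{4}}{9} = \left(- \frac{1}{9}\right) 16 = - \frac{16}{9} \approx -1.7778$)
$\frac{F{\left(-192,60 \right)}}{1243} + \frac{y}{-11575} = \frac{\left(-192\right) 60}{1243} - \frac{16}{9 \left(-11575\right)} = \left(-11520\right) \frac{1}{1243} - - \frac{16}{104175} = - \frac{11520}{1243} + \frac{16}{104175} = - \frac{1200076112}{129489525}$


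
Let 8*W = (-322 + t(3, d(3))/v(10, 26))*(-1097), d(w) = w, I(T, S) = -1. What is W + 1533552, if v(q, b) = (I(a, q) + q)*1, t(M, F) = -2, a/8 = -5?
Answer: 28399261/18 ≈ 1.5777e+6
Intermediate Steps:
a = -40 (a = 8*(-5) = -40)
v(q, b) = -1 + q (v(q, b) = (-1 + q)*1 = -1 + q)
W = 795325/18 (W = ((-322 - 2/(-1 + 10))*(-1097))/8 = ((-322 - 2/9)*(-1097))/8 = (-2900/9*(-1097))/8 = (1/8)*(3181300/9) = 795325/18 ≈ 44185.)
W + 1533552 = 795325/18 + 1533552 = 28399261/18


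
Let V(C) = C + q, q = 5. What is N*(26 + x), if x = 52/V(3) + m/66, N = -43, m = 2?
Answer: -92321/66 ≈ -1398.8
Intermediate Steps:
V(C) = 5 + C (V(C) = C + 5 = 5 + C)
x = 431/66 (x = 52/(5 + 3) + 2/66 = 52/8 + 2*(1/66) = 52*(⅛) + 1/33 = 13/2 + 1/33 = 431/66 ≈ 6.5303)
N*(26 + x) = -43*(26 + 431/66) = -43*2147/66 = -92321/66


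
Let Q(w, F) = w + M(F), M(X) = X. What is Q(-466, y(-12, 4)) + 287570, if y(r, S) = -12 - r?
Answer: 287104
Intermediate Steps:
Q(w, F) = F + w (Q(w, F) = w + F = F + w)
Q(-466, y(-12, 4)) + 287570 = ((-12 - 1*(-12)) - 466) + 287570 = ((-12 + 12) - 466) + 287570 = (0 - 466) + 287570 = -466 + 287570 = 287104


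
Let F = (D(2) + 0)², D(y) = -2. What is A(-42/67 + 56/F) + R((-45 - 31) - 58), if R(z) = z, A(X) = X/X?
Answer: -133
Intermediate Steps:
F = 4 (F = (-2 + 0)² = (-2)² = 4)
A(X) = 1
A(-42/67 + 56/F) + R((-45 - 31) - 58) = 1 + ((-45 - 31) - 58) = 1 + (-76 - 58) = 1 - 134 = -133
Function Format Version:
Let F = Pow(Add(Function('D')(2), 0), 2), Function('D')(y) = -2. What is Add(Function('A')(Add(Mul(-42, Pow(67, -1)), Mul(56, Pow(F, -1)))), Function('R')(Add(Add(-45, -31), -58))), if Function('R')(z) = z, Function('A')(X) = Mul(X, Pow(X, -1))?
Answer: -133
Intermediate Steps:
F = 4 (F = Pow(Add(-2, 0), 2) = Pow(-2, 2) = 4)
Function('A')(X) = 1
Add(Function('A')(Add(Mul(-42, Pow(67, -1)), Mul(56, Pow(F, -1)))), Function('R')(Add(Add(-45, -31), -58))) = Add(1, Add(Add(-45, -31), -58)) = Add(1, Add(-76, -58)) = Add(1, -134) = -133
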